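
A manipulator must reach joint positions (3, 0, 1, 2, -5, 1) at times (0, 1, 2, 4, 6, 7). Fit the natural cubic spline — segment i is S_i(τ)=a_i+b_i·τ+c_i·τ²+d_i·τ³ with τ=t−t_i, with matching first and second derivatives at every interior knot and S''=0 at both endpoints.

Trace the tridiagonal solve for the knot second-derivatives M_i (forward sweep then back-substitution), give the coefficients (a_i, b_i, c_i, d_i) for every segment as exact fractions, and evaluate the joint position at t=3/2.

Δ: Δ0=-3, Δ1=1, Δ2=1/2, Δ3=-7/2, Δ4=6
row 1: diag=4, rhs=24; c'=1/4, d'=6
row 2: denom=6−1·1/4=23/4; d'=(-3−1·6)/(23/4)=-36/23
row 3: denom=8−2·8/23=168/23; d'=(-24−2·-36/23)/(168/23)=-20/7
row 4: denom=6−2·23/84=229/42; d'=(57−2·-20/7)/(229/42)=2634/229
back: M4=2634/229
back: M3=-20/7−23/84·2634/229=-2751/458
back: M2=-36/23−8/23·-2751/458=120/229
back: M1=6−1/4·120/229=1344/229
M: M0=0, M1=1344/229, M2=120/229, M3=-2751/458, M4=2634/229, M5=0
seg 0: a=3, c=M0/2=0, d=(M1−M0)/(6·1)=224/229, b=Δ0−h0·(2M0+M1)/6=-911/229
seg 1: a=0, c=M1/2=672/229, d=(M2−M1)/(6·1)=-204/229, b=Δ1−h1·(2M1+M2)/6=-239/229
seg 2: a=1, c=M2/2=60/229, d=(M3−M2)/(6·2)=-997/1832, b=Δ2−h2·(2M2+M3)/6=493/229
seg 3: a=2, c=M3/2=-2751/916, d=(M4−M3)/(6·2)=2673/1832, b=Δ3−h3·(2M3+M4)/6=-1525/458
seg 4: a=-5, c=M4/2=1317/229, d=(M5−M4)/(6·1)=-439/229, b=Δ4−h4·(2M4+M5)/6=496/229
t_q=3/2 → seg 1, τ=1/2; S=0+-239/229·τ+672/229·τ²+-204/229·τ³=23/229

  seg 0: a=3 b=-911/229 c=0 d=224/229
  seg 1: a=0 b=-239/229 c=672/229 d=-204/229
  seg 2: a=1 b=493/229 c=60/229 d=-997/1832
  seg 3: a=2 b=-1525/458 c=-2751/916 d=2673/1832
  seg 4: a=-5 b=496/229 c=1317/229 d=-439/229
S(3/2) = 23/229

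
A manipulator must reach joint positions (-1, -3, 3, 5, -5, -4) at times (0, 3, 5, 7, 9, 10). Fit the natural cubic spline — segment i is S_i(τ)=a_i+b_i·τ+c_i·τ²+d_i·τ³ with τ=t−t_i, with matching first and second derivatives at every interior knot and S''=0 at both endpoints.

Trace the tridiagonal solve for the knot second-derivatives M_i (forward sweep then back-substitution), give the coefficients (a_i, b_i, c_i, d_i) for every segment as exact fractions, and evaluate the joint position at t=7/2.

Δ: Δ0=-2/3, Δ1=3, Δ2=1, Δ3=-5, Δ4=1
row 1: diag=10, rhs=22; c'=1/5, d'=11/5
row 2: denom=8−2·1/5=38/5; d'=(-12−2·11/5)/(38/5)=-41/19
row 3: denom=8−2·5/19=142/19; d'=(-36−2·-41/19)/(142/19)=-301/71
row 4: denom=6−2·19/71=388/71; d'=(36−2·-301/71)/(388/71)=1579/194
back: M4=1579/194
back: M3=-301/71−19/71·1579/194=-1245/194
back: M2=-41/19−5/19·-1245/194=-91/194
back: M1=11/5−1/5·-91/194=445/194
M: M0=0, M1=445/194, M2=-91/194, M3=-1245/194, M4=1579/194, M5=0
seg 0: a=-1, c=M0/2=0, d=(M1−M0)/(6·3)=445/3492, b=Δ0−h0·(2M0+M1)/6=-2111/1164
seg 1: a=-3, c=M1/2=445/388, d=(M2−M1)/(6·2)=-67/291, b=Δ1−h1·(2M1+M2)/6=947/582
seg 2: a=3, c=M2/2=-91/388, d=(M3−M2)/(6·2)=-577/1164, b=Δ2−h2·(2M2+M3)/6=2009/582
seg 3: a=5, c=M3/2=-1245/388, d=(M4−M3)/(6·2)=353/291, b=Δ3−h3·(2M3+M4)/6=-1999/582
seg 4: a=-5, c=M4/2=1579/388, d=(M5−M4)/(6·1)=-1579/1164, b=Δ4−h4·(2M4+M5)/6=-997/582
t_q=7/2 → seg 1, τ=1/2; S=-3+947/582·τ+445/388·τ²+-67/291·τ³=-2993/1552

  seg 0: a=-1 b=-2111/1164 c=0 d=445/3492
  seg 1: a=-3 b=947/582 c=445/388 d=-67/291
  seg 2: a=3 b=2009/582 c=-91/388 d=-577/1164
  seg 3: a=5 b=-1999/582 c=-1245/388 d=353/291
  seg 4: a=-5 b=-997/582 c=1579/388 d=-1579/1164
S(7/2) = -2993/1552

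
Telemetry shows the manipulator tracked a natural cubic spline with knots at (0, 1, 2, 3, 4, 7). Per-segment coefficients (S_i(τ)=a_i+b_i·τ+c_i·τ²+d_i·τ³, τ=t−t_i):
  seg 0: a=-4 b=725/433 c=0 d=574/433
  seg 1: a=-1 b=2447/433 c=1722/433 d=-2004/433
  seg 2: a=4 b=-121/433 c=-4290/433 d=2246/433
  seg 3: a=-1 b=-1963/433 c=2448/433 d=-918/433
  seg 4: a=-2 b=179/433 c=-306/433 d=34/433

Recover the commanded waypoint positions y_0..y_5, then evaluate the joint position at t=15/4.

y_0 = S_0(0) = a_0 = -4
y_1 = S_1(0) = a_1 = -1
y_2 = S_2(0) = a_2 = 4
y_3 = S_3(0) = a_3 = -1
y_4 = S_4(0) = a_4 = -2
y_5 = S_4(3) = -5
t_q=15/4 is in segment 3 (τ=3/4); S_3(τ)=-29297/13856

y_0=-4 y_1=-1 y_2=4 y_3=-1 y_4=-2 y_5=-5
S(15/4) = -29297/13856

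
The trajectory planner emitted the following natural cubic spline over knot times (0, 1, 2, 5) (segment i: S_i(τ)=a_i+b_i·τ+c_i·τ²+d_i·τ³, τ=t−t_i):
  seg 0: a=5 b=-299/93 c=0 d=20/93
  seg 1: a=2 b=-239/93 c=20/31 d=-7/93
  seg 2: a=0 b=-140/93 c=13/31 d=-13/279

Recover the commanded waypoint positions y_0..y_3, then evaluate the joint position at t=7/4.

y_0=5 y_1=2 y_2=0 y_3=-2
S(7/4) = 801/1984

y_0 = S_0(0) = a_0 = 5
y_1 = S_1(0) = a_1 = 2
y_2 = S_2(0) = a_2 = 0
y_3 = S_2(3) = -2
t_q=7/4 is in segment 1 (τ=3/4); S_1(τ)=801/1984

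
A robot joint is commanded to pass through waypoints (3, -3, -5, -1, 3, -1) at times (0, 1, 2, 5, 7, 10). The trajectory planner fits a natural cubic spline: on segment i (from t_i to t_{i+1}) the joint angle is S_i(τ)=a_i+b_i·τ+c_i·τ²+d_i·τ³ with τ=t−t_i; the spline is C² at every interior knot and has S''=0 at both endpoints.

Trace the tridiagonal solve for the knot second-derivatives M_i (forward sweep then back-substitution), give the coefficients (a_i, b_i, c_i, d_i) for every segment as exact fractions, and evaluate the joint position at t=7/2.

  seg 0: a=3 b=-2266/327 c=0 d=304/327
  seg 1: a=-3 b=-1354/327 c=304/109 d=-212/327
  seg 2: a=-5 b=-166/327 c=92/109 d=-226/2943
  seg 3: a=-1 b=812/327 c=50/327 d=-43/218
  seg 4: a=3 b=238/327 c=-337/327 d=337/2943
S(7/2) = -1797/436

Δ: Δ0=-6, Δ1=-2, Δ2=4/3, Δ3=2, Δ4=-4/3
row 1: diag=4, rhs=24; c'=1/4, d'=6
row 2: denom=8−1·1/4=31/4; d'=(20−1·6)/(31/4)=56/31
row 3: denom=10−3·12/31=274/31; d'=(4−3·56/31)/(274/31)=-22/137
row 4: denom=10−2·31/137=1308/137; d'=(-20−2·-22/137)/(1308/137)=-674/327
back: M4=-674/327
back: M3=-22/137−31/137·-674/327=100/327
back: M2=56/31−12/31·100/327=184/109
back: M1=6−1/4·184/109=608/109
M: M0=0, M1=608/109, M2=184/109, M3=100/327, M4=-674/327, M5=0
seg 0: a=3, c=M0/2=0, d=(M1−M0)/(6·1)=304/327, b=Δ0−h0·(2M0+M1)/6=-2266/327
seg 1: a=-3, c=M1/2=304/109, d=(M2−M1)/(6·1)=-212/327, b=Δ1−h1·(2M1+M2)/6=-1354/327
seg 2: a=-5, c=M2/2=92/109, d=(M3−M2)/(6·3)=-226/2943, b=Δ2−h2·(2M2+M3)/6=-166/327
seg 3: a=-1, c=M3/2=50/327, d=(M4−M3)/(6·2)=-43/218, b=Δ3−h3·(2M3+M4)/6=812/327
seg 4: a=3, c=M4/2=-337/327, d=(M5−M4)/(6·3)=337/2943, b=Δ4−h4·(2M4+M5)/6=238/327
t_q=7/2 → seg 2, τ=3/2; S=-5+-166/327·τ+92/109·τ²+-226/2943·τ³=-1797/436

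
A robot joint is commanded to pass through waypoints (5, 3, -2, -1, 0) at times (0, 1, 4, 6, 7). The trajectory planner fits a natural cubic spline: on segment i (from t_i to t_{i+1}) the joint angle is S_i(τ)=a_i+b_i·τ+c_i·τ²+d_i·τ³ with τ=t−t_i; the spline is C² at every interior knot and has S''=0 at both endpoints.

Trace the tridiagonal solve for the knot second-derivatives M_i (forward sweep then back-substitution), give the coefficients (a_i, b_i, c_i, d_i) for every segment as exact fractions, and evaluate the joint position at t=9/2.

  seg 0: a=5 b=-1156/591 c=0 d=-26/591
  seg 1: a=3 b=-1234/591 c=-26/197 d=161/1773
  seg 2: a=-2 b=-253/591 c=135/197 d=-523/4728
  seg 3: a=-1 b=1165/1182 c=17/788 d=-17/2364
S(9/2) = -25929/12608

Δ: Δ0=-2, Δ1=-5/3, Δ2=1/2, Δ3=1
row 1: diag=8, rhs=2; c'=3/8, d'=1/4
row 2: denom=10−3·3/8=71/8; d'=(13−3·1/4)/(71/8)=98/71
row 3: denom=6−2·16/71=394/71; d'=(3−2·98/71)/(394/71)=17/394
back: M3=17/394
back: M2=98/71−16/71·17/394=270/197
back: M1=1/4−3/8·270/197=-52/197
M: M0=0, M1=-52/197, M2=270/197, M3=17/394, M4=0
seg 0: a=5, c=M0/2=0, d=(M1−M0)/(6·1)=-26/591, b=Δ0−h0·(2M0+M1)/6=-1156/591
seg 1: a=3, c=M1/2=-26/197, d=(M2−M1)/(6·3)=161/1773, b=Δ1−h1·(2M1+M2)/6=-1234/591
seg 2: a=-2, c=M2/2=135/197, d=(M3−M2)/(6·2)=-523/4728, b=Δ2−h2·(2M2+M3)/6=-253/591
seg 3: a=-1, c=M3/2=17/788, d=(M4−M3)/(6·1)=-17/2364, b=Δ3−h3·(2M3+M4)/6=1165/1182
t_q=9/2 → seg 2, τ=1/2; S=-2+-253/591·τ+135/197·τ²+-523/4728·τ³=-25929/12608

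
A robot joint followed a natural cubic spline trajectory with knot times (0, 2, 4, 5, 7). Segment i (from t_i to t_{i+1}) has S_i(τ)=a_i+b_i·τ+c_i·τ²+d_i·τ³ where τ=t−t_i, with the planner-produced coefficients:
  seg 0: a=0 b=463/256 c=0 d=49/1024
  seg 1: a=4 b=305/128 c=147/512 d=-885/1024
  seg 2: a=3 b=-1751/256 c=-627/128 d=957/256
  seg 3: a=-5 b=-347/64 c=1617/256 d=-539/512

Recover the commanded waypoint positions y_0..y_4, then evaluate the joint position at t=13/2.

y_0 = S_0(0) = a_0 = 0
y_1 = S_1(0) = a_1 = 4
y_2 = S_2(0) = a_2 = 3
y_3 = S_3(0) = a_3 = -5
y_4 = S_3(2) = 1
t_q=13/2 is in segment 3 (τ=3/2); S_3(τ)=-10133/4096

y_0=0 y_1=4 y_2=3 y_3=-5 y_4=1
S(13/2) = -10133/4096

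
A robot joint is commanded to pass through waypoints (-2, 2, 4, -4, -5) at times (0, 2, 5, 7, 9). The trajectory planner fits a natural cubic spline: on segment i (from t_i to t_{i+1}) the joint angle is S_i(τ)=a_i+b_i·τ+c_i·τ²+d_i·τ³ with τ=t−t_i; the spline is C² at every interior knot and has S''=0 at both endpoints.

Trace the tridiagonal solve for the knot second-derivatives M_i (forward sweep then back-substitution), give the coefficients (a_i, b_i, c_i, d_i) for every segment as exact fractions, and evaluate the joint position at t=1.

Δ: Δ0=2, Δ1=2/3, Δ2=-4, Δ3=-1/2
row 1: diag=10, rhs=-8; c'=3/10, d'=-4/5
row 2: denom=10−3·3/10=91/10; d'=(-28−3·-4/5)/(91/10)=-256/91
row 3: denom=8−2·20/91=688/91; d'=(21−2·-256/91)/(688/91)=2423/688
back: M3=2423/688
back: M2=-256/91−20/91·2423/688=-617/172
back: M1=-4/5−3/10·-617/172=95/344
M: M0=0, M1=95/344, M2=-617/172, M3=2423/688, M4=0
seg 0: a=-2, c=M0/2=0, d=(M1−M0)/(6·2)=95/4128, b=Δ0−h0·(2M0+M1)/6=1969/1032
seg 1: a=2, c=M1/2=95/688, d=(M2−M1)/(6·3)=-443/2064, b=Δ1−h1·(2M1+M2)/6=1127/516
seg 2: a=4, c=M2/2=-617/344, d=(M3−M2)/(6·2)=4891/8256, b=Δ2−h2·(2M2+M3)/6=-5743/2064
seg 3: a=-4, c=M3/2=2423/1376, d=(M4−M3)/(6·2)=-2423/8256, b=Δ3−h3·(2M3+M4)/6=-2939/1032
t_q=1 → seg 0, τ=1; S=-2+1969/1032·τ+0·τ²+95/4128·τ³=-95/1376

  seg 0: a=-2 b=1969/1032 c=0 d=95/4128
  seg 1: a=2 b=1127/516 c=95/688 d=-443/2064
  seg 2: a=4 b=-5743/2064 c=-617/344 d=4891/8256
  seg 3: a=-4 b=-2939/1032 c=2423/1376 d=-2423/8256
S(1) = -95/1376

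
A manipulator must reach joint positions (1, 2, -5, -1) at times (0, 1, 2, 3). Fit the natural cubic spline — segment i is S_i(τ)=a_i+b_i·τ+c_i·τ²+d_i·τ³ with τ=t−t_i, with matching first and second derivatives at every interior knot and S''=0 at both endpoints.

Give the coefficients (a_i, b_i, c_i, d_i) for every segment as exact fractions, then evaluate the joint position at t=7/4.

  seg 0: a=1 b=58/15 c=0 d=-43/15
  seg 1: a=2 b=-71/15 c=-43/5 d=19/3
  seg 2: a=-5 b=-44/15 c=52/5 d=-52/15
S(7/4) = -1189/320

Δ: Δ0=1, Δ1=-7, Δ2=4
row 1: diag=4, rhs=-48; c'=1/4, d'=-12
row 2: denom=4−1·1/4=15/4; d'=(66−1·-12)/(15/4)=104/5
back: M2=104/5
back: M1=-12−1/4·104/5=-86/5
M: M0=0, M1=-86/5, M2=104/5, M3=0
seg 0: a=1, c=M0/2=0, d=(M1−M0)/(6·1)=-43/15, b=Δ0−h0·(2M0+M1)/6=58/15
seg 1: a=2, c=M1/2=-43/5, d=(M2−M1)/(6·1)=19/3, b=Δ1−h1·(2M1+M2)/6=-71/15
seg 2: a=-5, c=M2/2=52/5, d=(M3−M2)/(6·1)=-52/15, b=Δ2−h2·(2M2+M3)/6=-44/15
t_q=7/4 → seg 1, τ=3/4; S=2+-71/15·τ+-43/5·τ²+19/3·τ³=-1189/320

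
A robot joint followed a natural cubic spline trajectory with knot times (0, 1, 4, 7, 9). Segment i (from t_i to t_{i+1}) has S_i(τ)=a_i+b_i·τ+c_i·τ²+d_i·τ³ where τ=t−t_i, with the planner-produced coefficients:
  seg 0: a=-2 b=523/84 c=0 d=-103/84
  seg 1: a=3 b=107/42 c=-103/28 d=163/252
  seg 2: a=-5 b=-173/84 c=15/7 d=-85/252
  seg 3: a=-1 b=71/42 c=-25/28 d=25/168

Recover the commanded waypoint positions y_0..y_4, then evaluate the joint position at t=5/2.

y_0=-2 y_1=3 y_2=-5 y_3=-1 y_4=0
S(5/2) = 163/224

y_0 = S_0(0) = a_0 = -2
y_1 = S_1(0) = a_1 = 3
y_2 = S_2(0) = a_2 = -5
y_3 = S_3(0) = a_3 = -1
y_4 = S_3(2) = 0
t_q=5/2 is in segment 1 (τ=3/2); S_1(τ)=163/224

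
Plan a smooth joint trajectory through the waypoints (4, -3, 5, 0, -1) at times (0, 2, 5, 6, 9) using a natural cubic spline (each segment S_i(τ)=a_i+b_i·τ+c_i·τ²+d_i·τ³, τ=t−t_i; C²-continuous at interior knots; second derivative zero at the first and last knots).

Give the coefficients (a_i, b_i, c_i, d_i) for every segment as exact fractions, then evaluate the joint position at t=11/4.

Δ: Δ0=-7/2, Δ1=8/3, Δ2=-5, Δ3=-1/3
row 1: diag=10, rhs=37; c'=3/10, d'=37/10
row 2: denom=8−3·3/10=71/10; d'=(-46−3·37/10)/(71/10)=-571/71
row 3: denom=8−1·10/71=558/71; d'=(28−1·-571/71)/(558/71)=853/186
back: M3=853/186
back: M2=-571/71−10/71·853/186=-808/93
back: M1=37/10−3/10·-808/93=391/62
M: M0=0, M1=391/62, M2=-808/93, M3=853/186, M4=0
seg 0: a=4, c=M0/2=0, d=(M1−M0)/(6·2)=391/744, b=Δ0−h0·(2M0+M1)/6=-521/93
seg 1: a=-3, c=M1/2=391/124, d=(M2−M1)/(6·3)=-2789/3348, b=Δ1−h1·(2M1+M2)/6=131/186
seg 2: a=5, c=M2/2=-404/93, d=(M3−M2)/(6·1)=823/372, b=Δ2−h2·(2M2+M3)/6=-1067/372
seg 3: a=0, c=M3/2=853/372, d=(M4−M3)/(6·3)=-853/3348, b=Δ3−h3·(2M3+M4)/6=-305/62
t_q=11/4 → seg 1, τ=3/4; S=-3+131/186·τ+391/124·τ²+-2789/3348·τ³=-8329/7936

  seg 0: a=4 b=-521/93 c=0 d=391/744
  seg 1: a=-3 b=131/186 c=391/124 d=-2789/3348
  seg 2: a=5 b=-1067/372 c=-404/93 d=823/372
  seg 3: a=0 b=-305/62 c=853/372 d=-853/3348
S(11/4) = -8329/7936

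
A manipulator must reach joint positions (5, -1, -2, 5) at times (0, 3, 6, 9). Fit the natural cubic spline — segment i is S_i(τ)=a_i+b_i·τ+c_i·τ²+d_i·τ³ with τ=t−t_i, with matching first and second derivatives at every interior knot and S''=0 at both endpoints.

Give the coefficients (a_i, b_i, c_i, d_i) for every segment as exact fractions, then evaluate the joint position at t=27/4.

Δ: Δ0=-2, Δ1=-1/3, Δ2=7/3
row 1: diag=12, rhs=10; c'=1/4, d'=5/6
row 2: denom=12−3·1/4=45/4; d'=(16−3·5/6)/(45/4)=6/5
back: M2=6/5
back: M1=5/6−1/4·6/5=8/15
M: M0=0, M1=8/15, M2=6/5, M3=0
seg 0: a=5, c=M0/2=0, d=(M1−M0)/(6·3)=4/135, b=Δ0−h0·(2M0+M1)/6=-34/15
seg 1: a=-1, c=M1/2=4/15, d=(M2−M1)/(6·3)=1/27, b=Δ1−h1·(2M1+M2)/6=-22/15
seg 2: a=-2, c=M2/2=3/5, d=(M3−M2)/(6·3)=-1/15, b=Δ2−h2·(2M2+M3)/6=17/15
t_q=27/4 → seg 2, τ=3/4; S=-2+17/15·τ+3/5·τ²+-1/15·τ³=-269/320

  seg 0: a=5 b=-34/15 c=0 d=4/135
  seg 1: a=-1 b=-22/15 c=4/15 d=1/27
  seg 2: a=-2 b=17/15 c=3/5 d=-1/15
S(27/4) = -269/320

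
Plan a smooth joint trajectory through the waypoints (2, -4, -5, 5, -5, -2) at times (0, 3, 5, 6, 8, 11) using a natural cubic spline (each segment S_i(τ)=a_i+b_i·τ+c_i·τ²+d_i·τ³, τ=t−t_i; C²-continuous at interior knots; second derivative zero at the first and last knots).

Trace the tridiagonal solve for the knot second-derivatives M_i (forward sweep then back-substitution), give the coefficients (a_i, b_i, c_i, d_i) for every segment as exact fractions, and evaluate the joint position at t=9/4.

Δ: Δ0=-2, Δ1=-1/2, Δ2=10, Δ3=-5, Δ4=1
row 1: diag=10, rhs=9; c'=1/5, d'=9/10
row 2: denom=6−2·1/5=28/5; d'=(63−2·9/10)/(28/5)=153/14
row 3: denom=6−1·5/28=163/28; d'=(-90−1·153/14)/(163/28)=-2826/163
row 4: denom=10−2·56/163=1518/163; d'=(36−2·-2826/163)/(1518/163)=1920/253
back: M4=1920/253
back: M3=-2826/163−56/163·1920/253=-5046/253
back: M2=153/14−5/28·-5046/253=3666/253
back: M1=9/10−1/5·3666/253=-1011/506
M: M0=0, M1=-1011/506, M2=3666/253, M3=-5046/253, M4=1920/253, M5=0
seg 0: a=2, c=M0/2=0, d=(M1−M0)/(6·3)=-337/3036, b=Δ0−h0·(2M0+M1)/6=-1013/1012
seg 1: a=-4, c=M1/2=-1011/1012, d=(M2−M1)/(6·2)=2781/2024, b=Δ1−h1·(2M1+M2)/6=-2023/506
seg 2: a=-5, c=M2/2=1833/253, d=(M3−M2)/(6·1)=-132/23, b=Δ2−h2·(2M2+M3)/6=2149/253
seg 3: a=5, c=M3/2=-2523/253, d=(M4−M3)/(6·2)=1161/506, b=Δ3−h3·(2M3+M4)/6=1459/253
seg 4: a=-5, c=M4/2=960/253, d=(M5−M4)/(6·3)=-320/759, b=Δ4−h4·(2M4+M5)/6=-1667/253
t_q=9/4 → seg 0, τ=9/4; S=2+-1013/1012·τ+0·τ²+-337/3036·τ³=-98227/64768

  seg 0: a=2 b=-1013/1012 c=0 d=-337/3036
  seg 1: a=-4 b=-2023/506 c=-1011/1012 d=2781/2024
  seg 2: a=-5 b=2149/253 c=1833/253 d=-132/23
  seg 3: a=5 b=1459/253 c=-2523/253 d=1161/506
  seg 4: a=-5 b=-1667/253 c=960/253 d=-320/759
S(9/4) = -98227/64768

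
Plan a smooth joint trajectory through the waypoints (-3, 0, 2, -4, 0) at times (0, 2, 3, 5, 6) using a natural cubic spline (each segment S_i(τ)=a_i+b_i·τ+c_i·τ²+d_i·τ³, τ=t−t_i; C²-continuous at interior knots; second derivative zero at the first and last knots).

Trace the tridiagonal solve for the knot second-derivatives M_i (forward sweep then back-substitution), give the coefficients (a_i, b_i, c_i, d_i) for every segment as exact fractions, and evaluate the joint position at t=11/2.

  seg 0: a=-3 b=53/62 c=0 d=5/31
  seg 1: a=0 b=173/62 c=30/31 d=-109/62
  seg 2: a=2 b=-17/31 c=-267/62 d=191/124
  seg 3: a=-4 b=22/31 c=153/31 d=-51/31
S(11/2) = -649/248

Δ: Δ0=3/2, Δ1=2, Δ2=-3, Δ3=4
row 1: diag=6, rhs=3; c'=1/6, d'=1/2
row 2: denom=6−1·1/6=35/6; d'=(-30−1·1/2)/(35/6)=-183/35
row 3: denom=6−2·12/35=186/35; d'=(42−2·-183/35)/(186/35)=306/31
back: M3=306/31
back: M2=-183/35−12/35·306/31=-267/31
back: M1=1/2−1/6·-267/31=60/31
M: M0=0, M1=60/31, M2=-267/31, M3=306/31, M4=0
seg 0: a=-3, c=M0/2=0, d=(M1−M0)/(6·2)=5/31, b=Δ0−h0·(2M0+M1)/6=53/62
seg 1: a=0, c=M1/2=30/31, d=(M2−M1)/(6·1)=-109/62, b=Δ1−h1·(2M1+M2)/6=173/62
seg 2: a=2, c=M2/2=-267/62, d=(M3−M2)/(6·2)=191/124, b=Δ2−h2·(2M2+M3)/6=-17/31
seg 3: a=-4, c=M3/2=153/31, d=(M4−M3)/(6·1)=-51/31, b=Δ3−h3·(2M3+M4)/6=22/31
t_q=11/2 → seg 3, τ=1/2; S=-4+22/31·τ+153/31·τ²+-51/31·τ³=-649/248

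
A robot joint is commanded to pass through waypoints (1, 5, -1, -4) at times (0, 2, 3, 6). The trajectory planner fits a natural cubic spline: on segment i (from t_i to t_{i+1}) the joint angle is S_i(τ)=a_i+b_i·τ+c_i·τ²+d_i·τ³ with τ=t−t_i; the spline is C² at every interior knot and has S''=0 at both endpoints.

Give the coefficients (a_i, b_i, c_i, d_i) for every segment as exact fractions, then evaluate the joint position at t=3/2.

  seg 0: a=1 b=232/47 c=0 d=-69/94
  seg 1: a=5 b=-182/47 c=-207/47 d=107/47
  seg 2: a=-1 b=-275/47 c=114/47 d=-38/141
S(3/2) = 4457/752

Δ: Δ0=2, Δ1=-6, Δ2=-1
row 1: diag=6, rhs=-48; c'=1/6, d'=-8
row 2: denom=8−1·1/6=47/6; d'=(30−1·-8)/(47/6)=228/47
back: M2=228/47
back: M1=-8−1/6·228/47=-414/47
M: M0=0, M1=-414/47, M2=228/47, M3=0
seg 0: a=1, c=M0/2=0, d=(M1−M0)/(6·2)=-69/94, b=Δ0−h0·(2M0+M1)/6=232/47
seg 1: a=5, c=M1/2=-207/47, d=(M2−M1)/(6·1)=107/47, b=Δ1−h1·(2M1+M2)/6=-182/47
seg 2: a=-1, c=M2/2=114/47, d=(M3−M2)/(6·3)=-38/141, b=Δ2−h2·(2M2+M3)/6=-275/47
t_q=3/2 → seg 0, τ=3/2; S=1+232/47·τ+0·τ²+-69/94·τ³=4457/752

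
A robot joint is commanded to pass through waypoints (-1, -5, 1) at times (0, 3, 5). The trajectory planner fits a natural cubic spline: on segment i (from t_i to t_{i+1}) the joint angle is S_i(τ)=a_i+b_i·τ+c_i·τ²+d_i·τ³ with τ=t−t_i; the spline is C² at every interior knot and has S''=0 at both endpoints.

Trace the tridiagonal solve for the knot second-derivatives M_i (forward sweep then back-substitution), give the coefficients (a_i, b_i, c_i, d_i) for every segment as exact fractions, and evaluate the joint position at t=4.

Δ: Δ0=-4/3, Δ1=3
row 1: diag=10, rhs=26; c'=1/5, d'=13/5
back: M1=13/5
M: M0=0, M1=13/5, M2=0
seg 0: a=-1, c=M0/2=0, d=(M1−M0)/(6·3)=13/90, b=Δ0−h0·(2M0+M1)/6=-79/30
seg 1: a=-5, c=M1/2=13/10, d=(M2−M1)/(6·2)=-13/60, b=Δ1−h1·(2M1+M2)/6=19/15
t_q=4 → seg 1, τ=1; S=-5+19/15·τ+13/10·τ²+-13/60·τ³=-53/20

  seg 0: a=-1 b=-79/30 c=0 d=13/90
  seg 1: a=-5 b=19/15 c=13/10 d=-13/60
S(4) = -53/20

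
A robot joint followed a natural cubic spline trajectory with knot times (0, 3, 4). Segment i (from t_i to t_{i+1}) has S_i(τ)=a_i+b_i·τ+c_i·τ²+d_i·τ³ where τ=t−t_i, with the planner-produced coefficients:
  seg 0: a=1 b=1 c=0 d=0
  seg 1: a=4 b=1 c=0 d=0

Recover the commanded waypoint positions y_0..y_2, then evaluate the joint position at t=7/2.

y_0=1 y_1=4 y_2=5
S(7/2) = 9/2

y_0 = S_0(0) = a_0 = 1
y_1 = S_1(0) = a_1 = 4
y_2 = S_1(1) = 5
t_q=7/2 is in segment 1 (τ=1/2); S_1(τ)=9/2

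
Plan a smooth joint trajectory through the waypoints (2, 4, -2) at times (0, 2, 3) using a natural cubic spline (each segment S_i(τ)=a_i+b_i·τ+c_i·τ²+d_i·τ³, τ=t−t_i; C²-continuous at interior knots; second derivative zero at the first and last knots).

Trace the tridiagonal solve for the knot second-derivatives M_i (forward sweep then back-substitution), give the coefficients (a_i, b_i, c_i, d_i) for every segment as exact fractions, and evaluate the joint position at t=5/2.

Δ: Δ0=1, Δ1=-6
row 1: diag=6, rhs=-42; c'=1/6, d'=-7
back: M1=-7
M: M0=0, M1=-7, M2=0
seg 0: a=2, c=M0/2=0, d=(M1−M0)/(6·2)=-7/12, b=Δ0−h0·(2M0+M1)/6=10/3
seg 1: a=4, c=M1/2=-7/2, d=(M2−M1)/(6·1)=7/6, b=Δ1−h1·(2M1+M2)/6=-11/3
t_q=5/2 → seg 1, τ=1/2; S=4+-11/3·τ+-7/2·τ²+7/6·τ³=23/16

  seg 0: a=2 b=10/3 c=0 d=-7/12
  seg 1: a=4 b=-11/3 c=-7/2 d=7/6
S(5/2) = 23/16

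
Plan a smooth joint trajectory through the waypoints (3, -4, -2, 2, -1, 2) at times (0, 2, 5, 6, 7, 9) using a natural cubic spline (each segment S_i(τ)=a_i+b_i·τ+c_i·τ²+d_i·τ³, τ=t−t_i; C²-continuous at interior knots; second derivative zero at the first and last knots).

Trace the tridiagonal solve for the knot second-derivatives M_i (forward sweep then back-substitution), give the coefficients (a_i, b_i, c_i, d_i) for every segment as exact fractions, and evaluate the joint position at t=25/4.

  seg 0: a=3 b=-3409/858 c=0 d=203/1716
  seg 1: a=-4 b=-2191/858 c=203/286 d=4/33
  seg 2: a=-2 b=4271/858 c=515/286 d=-1192/429
  seg 3: a=2 b=19/78 c=-1869/286 d=1412/429
  seg 4: a=-1 b=-2533/858 c=955/286 d=-955/1716
S(25/4) = 7797/4576

Δ: Δ0=-7/2, Δ1=2/3, Δ2=4, Δ3=-3, Δ4=3/2
row 1: diag=10, rhs=25; c'=3/10, d'=5/2
row 2: denom=8−3·3/10=71/10; d'=(20−3·5/2)/(71/10)=125/71
row 3: denom=4−1·10/71=274/71; d'=(-42−1·125/71)/(274/71)=-3107/274
row 4: denom=6−1·71/274=1573/274; d'=(27−1·-3107/274)/(1573/274)=955/143
back: M4=955/143
back: M3=-3107/274−71/274·955/143=-1869/143
back: M2=125/71−10/71·-1869/143=515/143
back: M1=5/2−3/10·515/143=203/143
M: M0=0, M1=203/143, M2=515/143, M3=-1869/143, M4=955/143, M5=0
seg 0: a=3, c=M0/2=0, d=(M1−M0)/(6·2)=203/1716, b=Δ0−h0·(2M0+M1)/6=-3409/858
seg 1: a=-4, c=M1/2=203/286, d=(M2−M1)/(6·3)=4/33, b=Δ1−h1·(2M1+M2)/6=-2191/858
seg 2: a=-2, c=M2/2=515/286, d=(M3−M2)/(6·1)=-1192/429, b=Δ2−h2·(2M2+M3)/6=4271/858
seg 3: a=2, c=M3/2=-1869/286, d=(M4−M3)/(6·1)=1412/429, b=Δ3−h3·(2M3+M4)/6=19/78
seg 4: a=-1, c=M4/2=955/286, d=(M5−M4)/(6·2)=-955/1716, b=Δ4−h4·(2M4+M5)/6=-2533/858
t_q=25/4 → seg 3, τ=1/4; S=2+19/78·τ+-1869/286·τ²+1412/429·τ³=7797/4576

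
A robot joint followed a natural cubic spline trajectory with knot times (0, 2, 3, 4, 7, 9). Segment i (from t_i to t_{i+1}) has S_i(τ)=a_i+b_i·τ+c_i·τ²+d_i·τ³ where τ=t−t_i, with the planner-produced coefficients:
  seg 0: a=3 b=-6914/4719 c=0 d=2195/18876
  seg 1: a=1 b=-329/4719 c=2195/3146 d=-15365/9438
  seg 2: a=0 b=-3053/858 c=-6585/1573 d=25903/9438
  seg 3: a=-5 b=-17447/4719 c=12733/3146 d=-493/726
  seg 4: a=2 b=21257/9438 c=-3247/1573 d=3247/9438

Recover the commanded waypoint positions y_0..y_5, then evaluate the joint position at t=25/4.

y_0=3 y_1=1 y_2=0 y_3=-5 y_4=2 y_5=1
S(25/4) = -113527/201344

y_0 = S_0(0) = a_0 = 3
y_1 = S_1(0) = a_1 = 1
y_2 = S_2(0) = a_2 = 0
y_3 = S_3(0) = a_3 = -5
y_4 = S_4(0) = a_4 = 2
y_5 = S_4(2) = 1
t_q=25/4 is in segment 3 (τ=9/4); S_3(τ)=-113527/201344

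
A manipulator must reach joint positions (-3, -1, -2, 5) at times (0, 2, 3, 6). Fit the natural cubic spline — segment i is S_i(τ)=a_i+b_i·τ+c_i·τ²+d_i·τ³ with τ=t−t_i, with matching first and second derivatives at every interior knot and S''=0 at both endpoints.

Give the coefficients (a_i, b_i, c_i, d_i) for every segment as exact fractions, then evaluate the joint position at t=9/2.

Δ: Δ0=1, Δ1=-1, Δ2=7/3
row 1: diag=6, rhs=-12; c'=1/6, d'=-2
row 2: denom=8−1·1/6=47/6; d'=(20−1·-2)/(47/6)=132/47
back: M2=132/47
back: M1=-2−1/6·132/47=-116/47
M: M0=0, M1=-116/47, M2=132/47, M3=0
seg 0: a=-3, c=M0/2=0, d=(M1−M0)/(6·2)=-29/141, b=Δ0−h0·(2M0+M1)/6=257/141
seg 1: a=-1, c=M1/2=-58/47, d=(M2−M1)/(6·1)=124/141, b=Δ1−h1·(2M1+M2)/6=-91/141
seg 2: a=-2, c=M2/2=66/47, d=(M3−M2)/(6·3)=-22/141, b=Δ2−h2·(2M2+M3)/6=-67/141
t_q=9/2 → seg 2, τ=3/2; S=-2+-67/141·τ+66/47·τ²+-22/141·τ³=-15/188

  seg 0: a=-3 b=257/141 c=0 d=-29/141
  seg 1: a=-1 b=-91/141 c=-58/47 d=124/141
  seg 2: a=-2 b=-67/141 c=66/47 d=-22/141
S(9/2) = -15/188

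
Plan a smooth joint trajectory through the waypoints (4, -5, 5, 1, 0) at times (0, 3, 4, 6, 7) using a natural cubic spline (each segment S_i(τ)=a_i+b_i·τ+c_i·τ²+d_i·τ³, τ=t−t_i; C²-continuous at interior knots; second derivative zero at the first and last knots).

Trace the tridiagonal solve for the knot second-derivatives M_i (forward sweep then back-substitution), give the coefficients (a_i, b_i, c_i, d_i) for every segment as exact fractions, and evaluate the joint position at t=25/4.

  seg 0: a=4 b=-222/25 c=0 d=49/75
  seg 1: a=-5 b=219/25 c=147/25 d=-116/25
  seg 2: a=5 b=33/5 c=-201/25 d=187/100
  seg 3: a=1 b=-78/25 c=159/50 d=-53/50
S(25/4) = 1287/3200

Δ: Δ0=-3, Δ1=10, Δ2=-2, Δ3=-1
row 1: diag=8, rhs=78; c'=1/8, d'=39/4
row 2: denom=6−1·1/8=47/8; d'=(-72−1·39/4)/(47/8)=-654/47
row 3: denom=6−2·16/47=250/47; d'=(6−2·-654/47)/(250/47)=159/25
back: M3=159/25
back: M2=-654/47−16/47·159/25=-402/25
back: M1=39/4−1/8·-402/25=294/25
M: M0=0, M1=294/25, M2=-402/25, M3=159/25, M4=0
seg 0: a=4, c=M0/2=0, d=(M1−M0)/(6·3)=49/75, b=Δ0−h0·(2M0+M1)/6=-222/25
seg 1: a=-5, c=M1/2=147/25, d=(M2−M1)/(6·1)=-116/25, b=Δ1−h1·(2M1+M2)/6=219/25
seg 2: a=5, c=M2/2=-201/25, d=(M3−M2)/(6·2)=187/100, b=Δ2−h2·(2M2+M3)/6=33/5
seg 3: a=1, c=M3/2=159/50, d=(M4−M3)/(6·1)=-53/50, b=Δ3−h3·(2M3+M4)/6=-78/25
t_q=25/4 → seg 3, τ=1/4; S=1+-78/25·τ+159/50·τ²+-53/50·τ³=1287/3200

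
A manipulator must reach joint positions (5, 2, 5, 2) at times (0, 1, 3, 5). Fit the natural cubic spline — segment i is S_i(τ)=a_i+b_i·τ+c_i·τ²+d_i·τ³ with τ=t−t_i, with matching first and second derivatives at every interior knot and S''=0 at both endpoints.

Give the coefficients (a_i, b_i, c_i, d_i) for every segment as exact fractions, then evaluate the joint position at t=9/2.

Δ: Δ0=-3, Δ1=3/2, Δ2=-3/2
row 1: diag=6, rhs=27; c'=1/3, d'=9/2
row 2: denom=8−2·1/3=22/3; d'=(-18−2·9/2)/(22/3)=-81/22
back: M2=-81/22
back: M1=9/2−1/3·-81/22=63/11
M: M0=0, M1=63/11, M2=-81/22, M3=0
seg 0: a=5, c=M0/2=0, d=(M1−M0)/(6·1)=21/22, b=Δ0−h0·(2M0+M1)/6=-87/22
seg 1: a=2, c=M1/2=63/22, d=(M2−M1)/(6·2)=-69/88, b=Δ1−h1·(2M1+M2)/6=-12/11
seg 2: a=5, c=M2/2=-81/44, d=(M3−M2)/(6·2)=27/88, b=Δ2−h2·(2M2+M3)/6=21/22
t_q=9/2 → seg 2, τ=3/2; S=5+21/22·τ+-81/44·τ²+27/88·τ³=2341/704

  seg 0: a=5 b=-87/22 c=0 d=21/22
  seg 1: a=2 b=-12/11 c=63/22 d=-69/88
  seg 2: a=5 b=21/22 c=-81/44 d=27/88
S(9/2) = 2341/704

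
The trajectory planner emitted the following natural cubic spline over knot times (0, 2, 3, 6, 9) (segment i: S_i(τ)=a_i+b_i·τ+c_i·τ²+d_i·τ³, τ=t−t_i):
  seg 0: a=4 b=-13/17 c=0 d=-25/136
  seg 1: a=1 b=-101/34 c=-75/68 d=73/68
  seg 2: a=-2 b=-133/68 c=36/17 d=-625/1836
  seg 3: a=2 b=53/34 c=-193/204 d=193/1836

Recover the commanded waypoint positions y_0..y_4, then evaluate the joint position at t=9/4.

y_0 = S_0(0) = a_0 = 4
y_1 = S_1(0) = a_1 = 1
y_2 = S_2(0) = a_2 = -2
y_3 = S_3(0) = a_3 = 2
y_4 = S_3(3) = 1
t_q=9/4 is in segment 1 (τ=1/4); S_1(τ)=893/4352

y_0=4 y_1=1 y_2=-2 y_3=2 y_4=1
S(9/4) = 893/4352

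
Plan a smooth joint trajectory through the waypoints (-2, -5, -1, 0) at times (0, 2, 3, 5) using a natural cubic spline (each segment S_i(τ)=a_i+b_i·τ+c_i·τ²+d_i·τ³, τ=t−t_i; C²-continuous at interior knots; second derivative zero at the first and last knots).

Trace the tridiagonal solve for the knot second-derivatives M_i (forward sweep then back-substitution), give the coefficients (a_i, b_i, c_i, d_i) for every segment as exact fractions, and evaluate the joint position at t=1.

  seg 0: a=-2 b=-251/70 c=0 d=73/140
  seg 1: a=-5 b=187/70 c=219/70 d=-9/5
  seg 2: a=-1 b=247/70 c=-159/70 d=53/140
S(1) = -709/140

Δ: Δ0=-3/2, Δ1=4, Δ2=1/2
row 1: diag=6, rhs=33; c'=1/6, d'=11/2
row 2: denom=6−1·1/6=35/6; d'=(-21−1·11/2)/(35/6)=-159/35
back: M2=-159/35
back: M1=11/2−1/6·-159/35=219/35
M: M0=0, M1=219/35, M2=-159/35, M3=0
seg 0: a=-2, c=M0/2=0, d=(M1−M0)/(6·2)=73/140, b=Δ0−h0·(2M0+M1)/6=-251/70
seg 1: a=-5, c=M1/2=219/70, d=(M2−M1)/(6·1)=-9/5, b=Δ1−h1·(2M1+M2)/6=187/70
seg 2: a=-1, c=M2/2=-159/70, d=(M3−M2)/(6·2)=53/140, b=Δ2−h2·(2M2+M3)/6=247/70
t_q=1 → seg 0, τ=1; S=-2+-251/70·τ+0·τ²+73/140·τ³=-709/140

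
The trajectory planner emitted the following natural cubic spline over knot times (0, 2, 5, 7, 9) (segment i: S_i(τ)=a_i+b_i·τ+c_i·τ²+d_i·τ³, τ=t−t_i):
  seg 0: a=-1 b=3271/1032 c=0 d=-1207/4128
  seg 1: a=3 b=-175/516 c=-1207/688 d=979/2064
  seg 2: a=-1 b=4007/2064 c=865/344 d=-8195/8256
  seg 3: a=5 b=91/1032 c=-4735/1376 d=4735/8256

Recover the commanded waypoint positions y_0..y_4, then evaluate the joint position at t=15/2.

y_0=-1 y_1=3 y_2=-1 y_3=5 y_4=-4
S(15/2) = 93689/22016

y_0 = S_0(0) = a_0 = -1
y_1 = S_1(0) = a_1 = 3
y_2 = S_2(0) = a_2 = -1
y_3 = S_3(0) = a_3 = 5
y_4 = S_3(2) = -4
t_q=15/2 is in segment 3 (τ=1/2); S_3(τ)=93689/22016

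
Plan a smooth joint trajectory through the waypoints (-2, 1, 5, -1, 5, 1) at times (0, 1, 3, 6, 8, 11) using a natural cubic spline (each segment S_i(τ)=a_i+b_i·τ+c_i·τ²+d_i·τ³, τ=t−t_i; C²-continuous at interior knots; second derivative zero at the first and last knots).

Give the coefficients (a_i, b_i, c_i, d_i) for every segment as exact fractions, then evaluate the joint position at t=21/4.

  seg 0: a=-2 b=7129/2418 c=0 d=125/2418
  seg 1: a=1 b=3752/1209 c=125/806 d=-1709/4836
  seg 2: a=5 b=-625/1209 c=-792/403 d=5335/10881
  seg 3: a=-1 b=1124/1209 c=2959/1209 d=-3415/4836
  seg 4: a=5 b=905/403 c=-4327/2418 d=4327/21762
S(21/4) = -13603/25792

Δ: Δ0=3, Δ1=2, Δ2=-2, Δ3=3, Δ4=-4/3
row 1: diag=6, rhs=-6; c'=1/3, d'=-1
row 2: denom=10−2·1/3=28/3; d'=(-24−2·-1)/(28/3)=-33/14
row 3: denom=10−3·9/28=253/28; d'=(30−3·-33/14)/(253/28)=1038/253
row 4: denom=10−2·56/253=2418/253; d'=(-26−2·1038/253)/(2418/253)=-4327/1209
back: M4=-4327/1209
back: M3=1038/253−56/253·-4327/1209=5918/1209
back: M2=-33/14−9/28·5918/1209=-1584/403
back: M1=-1−1/3·-1584/403=125/403
M: M0=0, M1=125/403, M2=-1584/403, M3=5918/1209, M4=-4327/1209, M5=0
seg 0: a=-2, c=M0/2=0, d=(M1−M0)/(6·1)=125/2418, b=Δ0−h0·(2M0+M1)/6=7129/2418
seg 1: a=1, c=M1/2=125/806, d=(M2−M1)/(6·2)=-1709/4836, b=Δ1−h1·(2M1+M2)/6=3752/1209
seg 2: a=5, c=M2/2=-792/403, d=(M3−M2)/(6·3)=5335/10881, b=Δ2−h2·(2M2+M3)/6=-625/1209
seg 3: a=-1, c=M3/2=2959/1209, d=(M4−M3)/(6·2)=-3415/4836, b=Δ3−h3·(2M3+M4)/6=1124/1209
seg 4: a=5, c=M4/2=-4327/2418, d=(M5−M4)/(6·3)=4327/21762, b=Δ4−h4·(2M4+M5)/6=905/403
t_q=21/4 → seg 2, τ=9/4; S=5+-625/1209·τ+-792/403·τ²+5335/10881·τ³=-13603/25792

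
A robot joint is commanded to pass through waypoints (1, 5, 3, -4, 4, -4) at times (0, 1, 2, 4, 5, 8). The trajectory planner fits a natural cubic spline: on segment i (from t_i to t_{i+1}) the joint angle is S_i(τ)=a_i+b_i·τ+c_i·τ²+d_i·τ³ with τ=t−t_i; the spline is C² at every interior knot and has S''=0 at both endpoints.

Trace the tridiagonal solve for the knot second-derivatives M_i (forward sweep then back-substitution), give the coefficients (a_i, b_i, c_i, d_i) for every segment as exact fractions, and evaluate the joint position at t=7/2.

  seg 0: a=1 b=30217/5718 c=0 d=-7345/5718
  seg 1: a=5 b=4091/2859 c=-7345/1906 d=2417/5718
  seg 2: a=3 b=-28637/5718 c=-2464/953 d=4774/2859
  seg 3: a=-4 b=26803/5718 c=7084/953 d=-23563/5718
  seg 4: a=4 b=20561/2859 c=-9395/1906 d=9395/17154
S(7/2) = -8947/1906

Δ: Δ0=4, Δ1=-2, Δ2=-7/2, Δ3=8, Δ4=-8/3
row 1: diag=4, rhs=-36; c'=1/4, d'=-9
row 2: denom=6−1·1/4=23/4; d'=(-9−1·-9)/(23/4)=0
row 3: denom=6−2·8/23=122/23; d'=(69−2·0)/(122/23)=1587/122
row 4: denom=8−1·23/122=953/122; d'=(-64−1·1587/122)/(953/122)=-9395/953
back: M4=-9395/953
back: M3=1587/122−23/122·-9395/953=14168/953
back: M2=0−8/23·14168/953=-4928/953
back: M1=-9−1/4·-4928/953=-7345/953
M: M0=0, M1=-7345/953, M2=-4928/953, M3=14168/953, M4=-9395/953, M5=0
seg 0: a=1, c=M0/2=0, d=(M1−M0)/(6·1)=-7345/5718, b=Δ0−h0·(2M0+M1)/6=30217/5718
seg 1: a=5, c=M1/2=-7345/1906, d=(M2−M1)/(6·1)=2417/5718, b=Δ1−h1·(2M1+M2)/6=4091/2859
seg 2: a=3, c=M2/2=-2464/953, d=(M3−M2)/(6·2)=4774/2859, b=Δ2−h2·(2M2+M3)/6=-28637/5718
seg 3: a=-4, c=M3/2=7084/953, d=(M4−M3)/(6·1)=-23563/5718, b=Δ3−h3·(2M3+M4)/6=26803/5718
seg 4: a=4, c=M4/2=-9395/1906, d=(M5−M4)/(6·3)=9395/17154, b=Δ4−h4·(2M4+M5)/6=20561/2859
t_q=7/2 → seg 2, τ=3/2; S=3+-28637/5718·τ+-2464/953·τ²+4774/2859·τ³=-8947/1906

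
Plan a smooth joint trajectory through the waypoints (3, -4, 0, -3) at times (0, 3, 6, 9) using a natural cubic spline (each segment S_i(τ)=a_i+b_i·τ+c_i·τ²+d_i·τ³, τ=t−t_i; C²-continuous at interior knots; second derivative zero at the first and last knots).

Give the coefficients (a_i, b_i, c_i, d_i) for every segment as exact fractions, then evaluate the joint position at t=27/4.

  seg 0: a=3 b=-52/15 c=0 d=17/135
  seg 1: a=-4 b=-1/15 c=17/15 d=-2/9
  seg 2: a=0 b=11/15 c=-13/15 d=13/135
S(27/4) = 33/320

Δ: Δ0=-7/3, Δ1=4/3, Δ2=-1
row 1: diag=12, rhs=22; c'=1/4, d'=11/6
row 2: denom=12−3·1/4=45/4; d'=(-14−3·11/6)/(45/4)=-26/15
back: M2=-26/15
back: M1=11/6−1/4·-26/15=34/15
M: M0=0, M1=34/15, M2=-26/15, M3=0
seg 0: a=3, c=M0/2=0, d=(M1−M0)/(6·3)=17/135, b=Δ0−h0·(2M0+M1)/6=-52/15
seg 1: a=-4, c=M1/2=17/15, d=(M2−M1)/(6·3)=-2/9, b=Δ1−h1·(2M1+M2)/6=-1/15
seg 2: a=0, c=M2/2=-13/15, d=(M3−M2)/(6·3)=13/135, b=Δ2−h2·(2M2+M3)/6=11/15
t_q=27/4 → seg 2, τ=3/4; S=0+11/15·τ+-13/15·τ²+13/135·τ³=33/320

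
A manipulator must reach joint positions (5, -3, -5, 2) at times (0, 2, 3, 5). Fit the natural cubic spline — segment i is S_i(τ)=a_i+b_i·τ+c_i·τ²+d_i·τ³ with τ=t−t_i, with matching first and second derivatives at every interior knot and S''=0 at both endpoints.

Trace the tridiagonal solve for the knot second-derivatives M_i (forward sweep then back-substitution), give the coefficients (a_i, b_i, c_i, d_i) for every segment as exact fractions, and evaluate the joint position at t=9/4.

  seg 0: a=5 b=-153/35 c=0 d=13/140
  seg 1: a=-3 b=-114/35 c=39/70 d=7/10
  seg 2: a=-5 b=-3/70 c=93/35 d=-31/70
S(9/4) = -16883/4480

Δ: Δ0=-4, Δ1=-2, Δ2=7/2
row 1: diag=6, rhs=12; c'=1/6, d'=2
row 2: denom=6−1·1/6=35/6; d'=(33−1·2)/(35/6)=186/35
back: M2=186/35
back: M1=2−1/6·186/35=39/35
M: M0=0, M1=39/35, M2=186/35, M3=0
seg 0: a=5, c=M0/2=0, d=(M1−M0)/(6·2)=13/140, b=Δ0−h0·(2M0+M1)/6=-153/35
seg 1: a=-3, c=M1/2=39/70, d=(M2−M1)/(6·1)=7/10, b=Δ1−h1·(2M1+M2)/6=-114/35
seg 2: a=-5, c=M2/2=93/35, d=(M3−M2)/(6·2)=-31/70, b=Δ2−h2·(2M2+M3)/6=-3/70
t_q=9/4 → seg 1, τ=1/4; S=-3+-114/35·τ+39/70·τ²+7/10·τ³=-16883/4480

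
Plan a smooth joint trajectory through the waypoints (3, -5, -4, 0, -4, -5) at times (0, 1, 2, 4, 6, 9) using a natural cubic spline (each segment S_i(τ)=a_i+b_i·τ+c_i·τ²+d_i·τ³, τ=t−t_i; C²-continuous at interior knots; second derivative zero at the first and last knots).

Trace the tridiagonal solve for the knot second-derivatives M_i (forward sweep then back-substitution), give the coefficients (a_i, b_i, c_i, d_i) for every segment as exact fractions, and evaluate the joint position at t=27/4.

  seg 0: a=3 b=-12214/1191 c=0 d=2686/1191
  seg 1: a=-5 b=-4156/1191 c=2686/397 d=-2711/1191
  seg 2: a=-4 b=3827/1191 c=-25/397 d=-1295/4764
  seg 3: a=0 b=-358/1191 c=-1345/794 d=2011/4764
  seg 4: a=-4 b=-2395/1191 c=333/397 d=-37/397
S(27/4) = -128963/25408

Δ: Δ0=-8, Δ1=1, Δ2=2, Δ3=-2, Δ4=-1/3
row 1: diag=4, rhs=54; c'=1/4, d'=27/2
row 2: denom=6−1·1/4=23/4; d'=(6−1·27/2)/(23/4)=-30/23
row 3: denom=8−2·8/23=168/23; d'=(-24−2·-30/23)/(168/23)=-41/14
row 4: denom=10−2·23/84=397/42; d'=(10−2·-41/14)/(397/42)=666/397
back: M4=666/397
back: M3=-41/14−23/84·666/397=-1345/397
back: M2=-30/23−8/23·-1345/397=-50/397
back: M1=27/2−1/4·-50/397=5372/397
M: M0=0, M1=5372/397, M2=-50/397, M3=-1345/397, M4=666/397, M5=0
seg 0: a=3, c=M0/2=0, d=(M1−M0)/(6·1)=2686/1191, b=Δ0−h0·(2M0+M1)/6=-12214/1191
seg 1: a=-5, c=M1/2=2686/397, d=(M2−M1)/(6·1)=-2711/1191, b=Δ1−h1·(2M1+M2)/6=-4156/1191
seg 2: a=-4, c=M2/2=-25/397, d=(M3−M2)/(6·2)=-1295/4764, b=Δ2−h2·(2M2+M3)/6=3827/1191
seg 3: a=0, c=M3/2=-1345/794, d=(M4−M3)/(6·2)=2011/4764, b=Δ3−h3·(2M3+M4)/6=-358/1191
seg 4: a=-4, c=M4/2=333/397, d=(M5−M4)/(6·3)=-37/397, b=Δ4−h4·(2M4+M5)/6=-2395/1191
t_q=27/4 → seg 4, τ=3/4; S=-4+-2395/1191·τ+333/397·τ²+-37/397·τ³=-128963/25408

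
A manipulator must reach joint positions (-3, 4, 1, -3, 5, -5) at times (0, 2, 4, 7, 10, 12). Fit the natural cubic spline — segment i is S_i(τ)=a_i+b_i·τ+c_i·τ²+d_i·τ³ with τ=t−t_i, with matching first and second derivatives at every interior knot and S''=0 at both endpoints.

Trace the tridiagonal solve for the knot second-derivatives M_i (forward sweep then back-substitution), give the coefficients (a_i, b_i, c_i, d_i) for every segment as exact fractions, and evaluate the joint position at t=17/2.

  seg 0: a=-3 b=9131/1929 c=0 d=-4759/15432
  seg 1: a=4 b=3985/3858 c=-4759/2572 d=4505/15432
  seg 2: a=1 b=-5527/1929 c=-127/1286 d=2351/11574
  seg 3: a=-3 b=7819/3858 c=1112/643 d=-5849/11574
  seg 4: a=5 b=-2395/1929 c=-3625/1286 d=3625/7716
S(17/2) = 22897/10288

Δ: Δ0=7/2, Δ1=-3/2, Δ2=-4/3, Δ3=8/3, Δ4=-5
row 1: diag=8, rhs=-30; c'=1/4, d'=-15/4
row 2: denom=10−2·1/4=19/2; d'=(1−2·-15/4)/(19/2)=17/19
row 3: denom=12−3·6/19=210/19; d'=(24−3·17/19)/(210/19)=27/14
row 4: denom=10−3·19/70=643/70; d'=(-46−3·27/14)/(643/70)=-3625/643
back: M4=-3625/643
back: M3=27/14−19/70·-3625/643=2224/643
back: M2=17/19−6/19·2224/643=-127/643
back: M1=-15/4−1/4·-127/643=-4759/1286
M: M0=0, M1=-4759/1286, M2=-127/643, M3=2224/643, M4=-3625/643, M5=0
seg 0: a=-3, c=M0/2=0, d=(M1−M0)/(6·2)=-4759/15432, b=Δ0−h0·(2M0+M1)/6=9131/1929
seg 1: a=4, c=M1/2=-4759/2572, d=(M2−M1)/(6·2)=4505/15432, b=Δ1−h1·(2M1+M2)/6=3985/3858
seg 2: a=1, c=M2/2=-127/1286, d=(M3−M2)/(6·3)=2351/11574, b=Δ2−h2·(2M2+M3)/6=-5527/1929
seg 3: a=-3, c=M3/2=1112/643, d=(M4−M3)/(6·3)=-5849/11574, b=Δ3−h3·(2M3+M4)/6=7819/3858
seg 4: a=5, c=M4/2=-3625/1286, d=(M5−M4)/(6·2)=3625/7716, b=Δ4−h4·(2M4+M5)/6=-2395/1929
t_q=17/2 → seg 3, τ=3/2; S=-3+7819/3858·τ+1112/643·τ²+-5849/11574·τ³=22897/10288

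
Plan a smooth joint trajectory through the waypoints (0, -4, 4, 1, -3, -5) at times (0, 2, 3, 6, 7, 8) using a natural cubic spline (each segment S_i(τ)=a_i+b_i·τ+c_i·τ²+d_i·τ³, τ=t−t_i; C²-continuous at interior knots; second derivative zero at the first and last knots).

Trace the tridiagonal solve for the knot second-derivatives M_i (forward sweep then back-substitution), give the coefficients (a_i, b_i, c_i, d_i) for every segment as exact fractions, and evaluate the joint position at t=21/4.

Δ: Δ0=-2, Δ1=8, Δ2=-1, Δ3=-4, Δ4=-2
row 1: diag=6, rhs=60; c'=1/6, d'=10
row 2: denom=8−1·1/6=47/6; d'=(-54−1·10)/(47/6)=-384/47
row 3: denom=8−3·18/47=322/47; d'=(-18−3·-384/47)/(322/47)=153/161
row 4: denom=4−1·47/322=1241/322; d'=(12−1·153/161)/(1241/322)=3558/1241
back: M4=3558/1241
back: M3=153/161−47/322·3558/1241=660/1241
back: M2=-384/47−18/47·660/1241=-10392/1241
back: M1=10−1/6·-10392/1241=14142/1241
M: M0=0, M1=14142/1241, M2=-10392/1241, M3=660/1241, M4=3558/1241, M5=0
seg 0: a=0, c=M0/2=0, d=(M1−M0)/(6·2)=2357/2482, b=Δ0−h0·(2M0+M1)/6=-7196/1241
seg 1: a=-4, c=M1/2=7071/1241, d=(M2−M1)/(6·1)=-4089/1241, b=Δ1−h1·(2M1+M2)/6=6946/1241
seg 2: a=4, c=M2/2=-5196/1241, d=(M3−M2)/(6·3)=614/1241, b=Δ2−h2·(2M2+M3)/6=8821/1241
seg 3: a=1, c=M3/2=330/1241, d=(M4−M3)/(6·1)=483/1241, b=Δ3−h3·(2M3+M4)/6=-5777/1241
seg 4: a=-3, c=M4/2=1779/1241, d=(M5−M4)/(6·1)=-593/1241, b=Δ4−h4·(2M4+M5)/6=-3668/1241
t_q=21/4 → seg 2, τ=9/4; S=4+8821/1241·τ+-5196/1241·τ²+614/1241·τ³=176011/39712

  seg 0: a=0 b=-7196/1241 c=0 d=2357/2482
  seg 1: a=-4 b=6946/1241 c=7071/1241 d=-4089/1241
  seg 2: a=4 b=8821/1241 c=-5196/1241 d=614/1241
  seg 3: a=1 b=-5777/1241 c=330/1241 d=483/1241
  seg 4: a=-3 b=-3668/1241 c=1779/1241 d=-593/1241
S(21/4) = 176011/39712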